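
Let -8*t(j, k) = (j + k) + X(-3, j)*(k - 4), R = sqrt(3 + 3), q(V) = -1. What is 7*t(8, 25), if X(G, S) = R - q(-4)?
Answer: -189/4 - 147*sqrt(6)/8 ≈ -92.259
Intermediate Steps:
R = sqrt(6) ≈ 2.4495
X(G, S) = 1 + sqrt(6) (X(G, S) = sqrt(6) - 1*(-1) = sqrt(6) + 1 = 1 + sqrt(6))
t(j, k) = -j/8 - k/8 - (1 + sqrt(6))*(-4 + k)/8 (t(j, k) = -((j + k) + (1 + sqrt(6))*(k - 4))/8 = -((j + k) + (1 + sqrt(6))*(-4 + k))/8 = -(j + k + (1 + sqrt(6))*(-4 + k))/8 = -j/8 - k/8 - (1 + sqrt(6))*(-4 + k)/8)
7*t(8, 25) = 7*(1/2 + sqrt(6)/2 - 1/8*8 - 1/8*25 - 1/8*25*(1 + sqrt(6))) = 7*(1/2 + sqrt(6)/2 - 1 - 25/8 + (-25/8 - 25*sqrt(6)/8)) = 7*(-27/4 - 21*sqrt(6)/8) = -189/4 - 147*sqrt(6)/8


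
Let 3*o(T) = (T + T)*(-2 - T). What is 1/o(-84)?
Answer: -1/4592 ≈ -0.00021777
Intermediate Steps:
o(T) = 2*T*(-2 - T)/3 (o(T) = ((T + T)*(-2 - T))/3 = ((2*T)*(-2 - T))/3 = (2*T*(-2 - T))/3 = 2*T*(-2 - T)/3)
1/o(-84) = 1/(-⅔*(-84)*(2 - 84)) = 1/(-⅔*(-84)*(-82)) = 1/(-4592) = -1/4592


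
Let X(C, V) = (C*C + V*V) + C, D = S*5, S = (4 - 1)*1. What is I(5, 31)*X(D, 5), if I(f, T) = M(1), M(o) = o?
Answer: 265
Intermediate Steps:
I(f, T) = 1
S = 3 (S = 3*1 = 3)
D = 15 (D = 3*5 = 15)
X(C, V) = C + C² + V² (X(C, V) = (C² + V²) + C = C + C² + V²)
I(5, 31)*X(D, 5) = 1*(15 + 15² + 5²) = 1*(15 + 225 + 25) = 1*265 = 265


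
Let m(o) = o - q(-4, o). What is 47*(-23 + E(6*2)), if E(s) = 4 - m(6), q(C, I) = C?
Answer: -1363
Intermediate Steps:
m(o) = 4 + o (m(o) = o - 1*(-4) = o + 4 = 4 + o)
E(s) = -6 (E(s) = 4 - (4 + 6) = 4 - 1*10 = 4 - 10 = -6)
47*(-23 + E(6*2)) = 47*(-23 - 6) = 47*(-29) = -1363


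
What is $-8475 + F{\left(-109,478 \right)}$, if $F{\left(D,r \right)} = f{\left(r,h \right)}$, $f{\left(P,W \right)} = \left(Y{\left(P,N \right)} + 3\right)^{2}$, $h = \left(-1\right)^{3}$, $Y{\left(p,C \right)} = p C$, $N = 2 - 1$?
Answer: $222886$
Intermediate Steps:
$N = 1$
$Y{\left(p,C \right)} = C p$
$h = -1$
$f{\left(P,W \right)} = \left(3 + P\right)^{2}$ ($f{\left(P,W \right)} = \left(1 P + 3\right)^{2} = \left(P + 3\right)^{2} = \left(3 + P\right)^{2}$)
$F{\left(D,r \right)} = \left(3 + r\right)^{2}$
$-8475 + F{\left(-109,478 \right)} = -8475 + \left(3 + 478\right)^{2} = -8475 + 481^{2} = -8475 + 231361 = 222886$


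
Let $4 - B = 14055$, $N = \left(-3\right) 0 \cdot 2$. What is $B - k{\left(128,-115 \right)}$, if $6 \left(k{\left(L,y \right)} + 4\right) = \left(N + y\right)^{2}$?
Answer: $- \frac{97507}{6} \approx -16251.0$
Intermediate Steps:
$N = 0$ ($N = 0 \cdot 2 = 0$)
$k{\left(L,y \right)} = -4 + \frac{y^{2}}{6}$ ($k{\left(L,y \right)} = -4 + \frac{\left(0 + y\right)^{2}}{6} = -4 + \frac{y^{2}}{6}$)
$B = -14051$ ($B = 4 - 14055 = -14051$)
$B - k{\left(128,-115 \right)} = -14051 - \left(-4 + \frac{\left(-115\right)^{2}}{6}\right) = -14051 - \left(-4 + \frac{1}{6} \cdot 13225\right) = -14051 - \left(-4 + \frac{13225}{6}\right) = -14051 - \frac{13201}{6} = - \frac{97507}{6}$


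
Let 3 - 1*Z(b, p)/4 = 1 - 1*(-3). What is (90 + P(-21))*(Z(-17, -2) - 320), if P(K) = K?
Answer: -22356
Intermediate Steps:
Z(b, p) = -4 (Z(b, p) = 12 - 4*(1 - 1*(-3)) = 12 - 4*(1 + 3) = 12 - 4*4 = 12 - 16 = -4)
(90 + P(-21))*(Z(-17, -2) - 320) = (90 - 21)*(-4 - 320) = 69*(-324) = -22356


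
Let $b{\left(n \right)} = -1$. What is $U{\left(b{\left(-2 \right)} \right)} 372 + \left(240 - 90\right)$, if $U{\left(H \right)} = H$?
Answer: $-222$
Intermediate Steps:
$U{\left(b{\left(-2 \right)} \right)} 372 + \left(240 - 90\right) = \left(-1\right) 372 + \left(240 - 90\right) = -372 + \left(240 - 90\right) = -372 + 150 = -222$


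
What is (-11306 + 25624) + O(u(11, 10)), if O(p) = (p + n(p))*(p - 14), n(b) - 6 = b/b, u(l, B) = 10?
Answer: 14250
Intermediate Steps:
n(b) = 7 (n(b) = 6 + b/b = 6 + 1 = 7)
O(p) = (-14 + p)*(7 + p) (O(p) = (p + 7)*(p - 14) = (7 + p)*(-14 + p) = (-14 + p)*(7 + p))
(-11306 + 25624) + O(u(11, 10)) = (-11306 + 25624) + (-98 + 10² - 7*10) = 14318 + (-98 + 100 - 70) = 14318 - 68 = 14250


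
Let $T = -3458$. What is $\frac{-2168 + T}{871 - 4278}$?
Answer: $\frac{5626}{3407} \approx 1.6513$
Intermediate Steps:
$\frac{-2168 + T}{871 - 4278} = \frac{-2168 - 3458}{871 - 4278} = - \frac{5626}{-3407} = \left(-5626\right) \left(- \frac{1}{3407}\right) = \frac{5626}{3407}$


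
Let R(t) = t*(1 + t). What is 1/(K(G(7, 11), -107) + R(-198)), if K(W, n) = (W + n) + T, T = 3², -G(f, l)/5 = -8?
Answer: 1/38948 ≈ 2.5675e-5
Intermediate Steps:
G(f, l) = 40 (G(f, l) = -5*(-8) = 40)
T = 9
K(W, n) = 9 + W + n (K(W, n) = (W + n) + 9 = 9 + W + n)
1/(K(G(7, 11), -107) + R(-198)) = 1/((9 + 40 - 107) - 198*(1 - 198)) = 1/(-58 - 198*(-197)) = 1/(-58 + 39006) = 1/38948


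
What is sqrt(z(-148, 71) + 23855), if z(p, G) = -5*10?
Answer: 69*sqrt(5) ≈ 154.29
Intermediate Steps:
z(p, G) = -50
sqrt(z(-148, 71) + 23855) = sqrt(-50 + 23855) = sqrt(23805) = 69*sqrt(5)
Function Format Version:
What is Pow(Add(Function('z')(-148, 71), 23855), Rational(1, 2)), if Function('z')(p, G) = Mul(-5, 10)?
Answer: Mul(69, Pow(5, Rational(1, 2))) ≈ 154.29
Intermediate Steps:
Function('z')(p, G) = -50
Pow(Add(Function('z')(-148, 71), 23855), Rational(1, 2)) = Pow(Add(-50, 23855), Rational(1, 2)) = Pow(23805, Rational(1, 2)) = Mul(69, Pow(5, Rational(1, 2)))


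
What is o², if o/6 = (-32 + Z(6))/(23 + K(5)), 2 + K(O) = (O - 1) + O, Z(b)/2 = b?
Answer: 16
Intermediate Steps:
Z(b) = 2*b
K(O) = -3 + 2*O (K(O) = -2 + ((O - 1) + O) = -2 + ((-1 + O) + O) = -2 + (-1 + 2*O) = -3 + 2*O)
o = -4 (o = 6*((-32 + 2*6)/(23 + (-3 + 2*5))) = 6*((-32 + 12)/(23 + (-3 + 10))) = 6*(-20/(23 + 7)) = 6*(-20/30) = 6*(-20*1/30) = 6*(-⅔) = -4)
o² = (-4)² = 16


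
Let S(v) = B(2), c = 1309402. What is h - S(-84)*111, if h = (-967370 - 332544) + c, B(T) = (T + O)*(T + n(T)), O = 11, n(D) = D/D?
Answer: 5159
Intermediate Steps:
n(D) = 1
B(T) = (1 + T)*(11 + T) (B(T) = (T + 11)*(T + 1) = (11 + T)*(1 + T) = (1 + T)*(11 + T))
S(v) = 39 (S(v) = 11 + 2² + 12*2 = 11 + 4 + 24 = 39)
h = 9488 (h = (-967370 - 332544) + 1309402 = -1299914 + 1309402 = 9488)
h - S(-84)*111 = 9488 - 39*111 = 9488 - 1*4329 = 9488 - 4329 = 5159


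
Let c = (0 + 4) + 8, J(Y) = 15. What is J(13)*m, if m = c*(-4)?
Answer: -720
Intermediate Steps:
c = 12 (c = 4 + 8 = 12)
m = -48 (m = 12*(-4) = -48)
J(13)*m = 15*(-48) = -720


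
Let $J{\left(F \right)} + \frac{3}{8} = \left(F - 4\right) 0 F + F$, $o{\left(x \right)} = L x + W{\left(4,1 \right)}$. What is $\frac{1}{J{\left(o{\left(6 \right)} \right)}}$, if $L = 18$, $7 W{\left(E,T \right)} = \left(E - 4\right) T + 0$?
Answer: $\frac{8}{861} \approx 0.0092915$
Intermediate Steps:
$W{\left(E,T \right)} = \frac{T \left(-4 + E\right)}{7}$ ($W{\left(E,T \right)} = \frac{\left(E - 4\right) T + 0}{7} = \frac{\left(-4 + E\right) T + 0}{7} = \frac{T \left(-4 + E\right) + 0}{7} = \frac{T \left(-4 + E\right)}{7}$)
$o{\left(x \right)} = 18 x$ ($o{\left(x \right)} = 18 x + \frac{1}{7} \cdot 1 \left(-4 + 4\right) = 18 x + \frac{1}{7} \cdot 1 \cdot 0 = 18 x + 0 = 18 x$)
$J{\left(F \right)} = - \frac{3}{8} + F$ ($J{\left(F \right)} = - \frac{3}{8} + \left(\left(F - 4\right) 0 F + F\right) = - \frac{3}{8} + \left(\left(-4 + F\right) 0 F + F\right) = - \frac{3}{8} + \left(0 F + F\right) = - \frac{3}{8} + \left(0 + F\right) = - \frac{3}{8} + F$)
$\frac{1}{J{\left(o{\left(6 \right)} \right)}} = \frac{1}{- \frac{3}{8} + 18 \cdot 6} = \frac{1}{- \frac{3}{8} + 108} = \frac{1}{\frac{861}{8}} = \frac{8}{861}$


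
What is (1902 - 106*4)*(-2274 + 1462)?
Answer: -1200136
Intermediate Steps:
(1902 - 106*4)*(-2274 + 1462) = (1902 - 424)*(-812) = 1478*(-812) = -1200136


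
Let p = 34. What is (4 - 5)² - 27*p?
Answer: -917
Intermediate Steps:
(4 - 5)² - 27*p = (4 - 5)² - 27*34 = (-1)² - 918 = 1 - 918 = -917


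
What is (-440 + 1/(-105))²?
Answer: 2134532401/11025 ≈ 1.9361e+5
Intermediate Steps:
(-440 + 1/(-105))² = (-440 - 1/105)² = (-46201/105)² = 2134532401/11025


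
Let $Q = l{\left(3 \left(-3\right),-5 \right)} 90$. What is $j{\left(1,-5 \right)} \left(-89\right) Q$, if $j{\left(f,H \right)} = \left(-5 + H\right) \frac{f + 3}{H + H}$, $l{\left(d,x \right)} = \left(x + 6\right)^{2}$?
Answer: $-32040$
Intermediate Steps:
$l{\left(d,x \right)} = \left(6 + x\right)^{2}$
$Q = 90$ ($Q = \left(6 - 5\right)^{2} \cdot 90 = 1^{2} \cdot 90 = 1 \cdot 90 = 90$)
$j{\left(f,H \right)} = \frac{\left(-5 + H\right) \left(3 + f\right)}{2 H}$ ($j{\left(f,H \right)} = \left(-5 + H\right) \frac{3 + f}{2 H} = \frac{\left(-5 + H\right) \left(3 + f\right)}{2 H}$)
$j{\left(1,-5 \right)} \left(-89\right) Q = \frac{-15 - 5 - 5 \left(3 + 1\right)}{2 \left(-5\right)} \left(-89\right) 90 = \frac{1}{2} \left(- \frac{1}{5}\right) \left(-15 - 5 - 20\right) \left(-89\right) 90 = \frac{1}{2} \left(- \frac{1}{5}\right) \left(-40\right) \left(-89\right) 90 = 4 \left(-89\right) 90 = \left(-356\right) 90 = -32040$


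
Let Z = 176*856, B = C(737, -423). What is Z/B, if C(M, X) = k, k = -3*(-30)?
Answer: 75328/45 ≈ 1674.0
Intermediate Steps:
k = 90
C(M, X) = 90
B = 90
Z = 150656
Z/B = 150656/90 = 150656*(1/90) = 75328/45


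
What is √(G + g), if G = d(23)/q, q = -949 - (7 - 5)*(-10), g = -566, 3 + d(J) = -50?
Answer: I*√488431969/929 ≈ 23.79*I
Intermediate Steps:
d(J) = -53 (d(J) = -3 - 50 = -53)
q = -929 (q = -949 - 2*(-10) = -949 - 1*(-20) = -949 + 20 = -929)
G = 53/929 (G = -53/(-929) = -53*(-1/929) = 53/929 ≈ 0.057051)
√(G + g) = √(53/929 - 566) = √(-525761/929) = I*√488431969/929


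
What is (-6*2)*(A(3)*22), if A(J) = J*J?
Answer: -2376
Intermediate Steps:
A(J) = J²
(-6*2)*(A(3)*22) = (-6*2)*(3²*22) = -108*22 = -12*198 = -2376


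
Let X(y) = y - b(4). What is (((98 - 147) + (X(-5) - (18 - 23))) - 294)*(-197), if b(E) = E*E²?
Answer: 80179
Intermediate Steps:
b(E) = E³
X(y) = -64 + y (X(y) = y - 1*4³ = y - 1*64 = y - 64 = -64 + y)
(((98 - 147) + (X(-5) - (18 - 23))) - 294)*(-197) = (((98 - 147) + ((-64 - 5) - (18 - 23))) - 294)*(-197) = ((-49 + (-69 - 1*(-5))) - 294)*(-197) = ((-49 + (-69 + 5)) - 294)*(-197) = ((-49 - 64) - 294)*(-197) = (-113 - 294)*(-197) = -407*(-197) = 80179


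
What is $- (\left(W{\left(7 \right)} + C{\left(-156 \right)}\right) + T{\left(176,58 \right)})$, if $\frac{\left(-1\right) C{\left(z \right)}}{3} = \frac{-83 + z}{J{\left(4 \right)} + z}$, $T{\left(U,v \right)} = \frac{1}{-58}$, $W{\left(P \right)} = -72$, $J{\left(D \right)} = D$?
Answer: $\frac{338245}{4408} \approx 76.734$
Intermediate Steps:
$T{\left(U,v \right)} = - \frac{1}{58}$
$C{\left(z \right)} = - \frac{3 \left(-83 + z\right)}{4 + z}$ ($C{\left(z \right)} = - 3 \frac{-83 + z}{4 + z} = - \frac{3 \left(-83 + z\right)}{4 + z}$)
$- (\left(W{\left(7 \right)} + C{\left(-156 \right)}\right) + T{\left(176,58 \right)}) = - (\left(-72 + \frac{3 \left(83 - -156\right)}{4 - 156}\right) - \frac{1}{58}) = - (\left(-72 + \frac{3 \left(83 + 156\right)}{-152}\right) - \frac{1}{58}) = - (\left(-72 + 3 \left(- \frac{1}{152}\right) 239\right) - \frac{1}{58}) = - (\left(-72 - \frac{717}{152}\right) - \frac{1}{58}) = - (- \frac{11661}{152} - \frac{1}{58}) = \left(-1\right) \left(- \frac{338245}{4408}\right) = \frac{338245}{4408}$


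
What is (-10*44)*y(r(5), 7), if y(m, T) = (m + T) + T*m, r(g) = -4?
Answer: 11000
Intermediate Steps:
y(m, T) = T + m + T*m (y(m, T) = (T + m) + T*m = T + m + T*m)
(-10*44)*y(r(5), 7) = (-10*44)*(7 - 4 + 7*(-4)) = -440*(7 - 4 - 28) = -440*(-25) = 11000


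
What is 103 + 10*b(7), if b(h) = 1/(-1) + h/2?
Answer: 128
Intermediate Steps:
b(h) = -1 + h/2 (b(h) = 1*(-1) + h*(½) = -1 + h/2)
103 + 10*b(7) = 103 + 10*(-1 + (½)*7) = 103 + 10*(-1 + 7/2) = 103 + 10*(5/2) = 103 + 25 = 128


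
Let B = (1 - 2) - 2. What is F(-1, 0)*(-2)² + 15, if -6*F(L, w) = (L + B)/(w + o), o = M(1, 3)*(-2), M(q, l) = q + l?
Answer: 44/3 ≈ 14.667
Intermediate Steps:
M(q, l) = l + q
B = -3 (B = -1 - 2 = -3)
o = -8 (o = (3 + 1)*(-2) = 4*(-2) = -8)
F(L, w) = -(-3 + L)/(6*(-8 + w)) (F(L, w) = -(L - 3)/(6*(w - 8)) = -(-3 + L)/(6*(-8 + w)))
F(-1, 0)*(-2)² + 15 = ((3 - 1*(-1))/(6*(-8 + 0)))*(-2)² + 15 = ((⅙)*(3 + 1)/(-8))*4 + 15 = ((⅙)*(-⅛)*4)*4 + 15 = -1/12*4 + 15 = -⅓ + 15 = 44/3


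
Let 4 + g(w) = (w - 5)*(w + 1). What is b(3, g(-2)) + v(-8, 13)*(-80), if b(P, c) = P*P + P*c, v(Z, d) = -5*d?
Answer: 5218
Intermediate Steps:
g(w) = -4 + (1 + w)*(-5 + w) (g(w) = -4 + (w - 5)*(w + 1) = -4 + (-5 + w)*(1 + w) = -4 + (1 + w)*(-5 + w))
b(P, c) = P² + P*c
b(3, g(-2)) + v(-8, 13)*(-80) = 3*(3 + (-9 + (-2)² - 4*(-2))) - 5*13*(-80) = 3*(3 + (-9 + 4 + 8)) - 65*(-80) = 3*(3 + 3) + 5200 = 3*6 + 5200 = 18 + 5200 = 5218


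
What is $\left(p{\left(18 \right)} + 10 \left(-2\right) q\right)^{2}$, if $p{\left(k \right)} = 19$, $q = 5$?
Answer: $6561$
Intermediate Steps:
$\left(p{\left(18 \right)} + 10 \left(-2\right) q\right)^{2} = \left(19 + 10 \left(-2\right) 5\right)^{2} = \left(19 - 100\right)^{2} = \left(-81\right)^{2} = 6561$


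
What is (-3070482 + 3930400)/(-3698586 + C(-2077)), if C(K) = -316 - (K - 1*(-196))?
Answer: -859918/3697021 ≈ -0.23260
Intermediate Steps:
C(K) = -512 - K (C(K) = -316 - (K + 196) = -316 - (196 + K) = -316 + (-196 - K) = -512 - K)
(-3070482 + 3930400)/(-3698586 + C(-2077)) = (-3070482 + 3930400)/(-3698586 + (-512 - 1*(-2077))) = 859918/(-3698586 + (-512 + 2077)) = 859918/(-3698586 + 1565) = 859918/(-3697021) = 859918*(-1/3697021) = -859918/3697021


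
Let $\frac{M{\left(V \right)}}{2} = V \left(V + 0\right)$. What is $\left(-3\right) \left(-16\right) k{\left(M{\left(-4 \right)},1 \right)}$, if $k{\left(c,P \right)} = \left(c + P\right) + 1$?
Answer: $1632$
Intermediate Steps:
$M{\left(V \right)} = 2 V^{2}$ ($M{\left(V \right)} = 2 V \left(V + 0\right) = 2 V V = 2 V^{2}$)
$k{\left(c,P \right)} = 1 + P + c$ ($k{\left(c,P \right)} = \left(P + c\right) + 1 = 1 + P + c$)
$\left(-3\right) \left(-16\right) k{\left(M{\left(-4 \right)},1 \right)} = \left(-3\right) \left(-16\right) \left(1 + 1 + 2 \left(-4\right)^{2}\right) = 48 \left(1 + 1 + 2 \cdot 16\right) = 48 \left(1 + 1 + 32\right) = 48 \cdot 34 = 1632$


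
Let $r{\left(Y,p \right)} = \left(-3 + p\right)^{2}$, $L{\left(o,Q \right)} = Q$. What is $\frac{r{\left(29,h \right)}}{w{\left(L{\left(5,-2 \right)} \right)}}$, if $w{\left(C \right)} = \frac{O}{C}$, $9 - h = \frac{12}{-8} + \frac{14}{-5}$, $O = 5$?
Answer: $- \frac{10609}{250} \approx -42.436$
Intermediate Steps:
$h = \frac{133}{10}$ ($h = 9 - \left(\frac{12}{-8} + \frac{14}{-5}\right) = 9 - \left(12 \left(- \frac{1}{8}\right) + 14 \left(- \frac{1}{5}\right)\right) = 9 - \left(- \frac{3}{2} - \frac{14}{5}\right) = 9 - - \frac{43}{10} = 9 + \frac{43}{10} = \frac{133}{10} \approx 13.3$)
$w{\left(C \right)} = \frac{5}{C}$
$\frac{r{\left(29,h \right)}}{w{\left(L{\left(5,-2 \right)} \right)}} = \frac{\left(-3 + \frac{133}{10}\right)^{2}}{5 \frac{1}{-2}} = \frac{\left(\frac{103}{10}\right)^{2}}{5 \left(- \frac{1}{2}\right)} = \frac{10609}{100 \left(- \frac{5}{2}\right)} = \frac{10609}{100} \left(- \frac{2}{5}\right) = - \frac{10609}{250}$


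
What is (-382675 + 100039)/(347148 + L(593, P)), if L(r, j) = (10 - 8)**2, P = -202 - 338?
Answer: -70659/86788 ≈ -0.81416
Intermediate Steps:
P = -540
L(r, j) = 4 (L(r, j) = 2**2 = 4)
(-382675 + 100039)/(347148 + L(593, P)) = (-382675 + 100039)/(347148 + 4) = -282636/347152 = -282636*1/347152 = -70659/86788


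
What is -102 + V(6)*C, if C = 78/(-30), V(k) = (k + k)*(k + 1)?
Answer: -1602/5 ≈ -320.40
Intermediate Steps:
V(k) = 2*k*(1 + k) (V(k) = (2*k)*(1 + k) = 2*k*(1 + k))
C = -13/5 (C = 78*(-1/30) = -13/5 ≈ -2.6000)
-102 + V(6)*C = -102 + (2*6*(1 + 6))*(-13/5) = -102 + (2*6*7)*(-13/5) = -102 + 84*(-13/5) = -102 - 1092/5 = -1602/5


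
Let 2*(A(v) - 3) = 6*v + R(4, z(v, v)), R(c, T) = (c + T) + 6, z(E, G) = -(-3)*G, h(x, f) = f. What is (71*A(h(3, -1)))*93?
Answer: 46221/2 ≈ 23111.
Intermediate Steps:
z(E, G) = 3*G
R(c, T) = 6 + T + c (R(c, T) = (T + c) + 6 = 6 + T + c)
A(v) = 8 + 9*v/2 (A(v) = 3 + (6*v + (6 + 3*v + 4))/2 = 3 + (6*v + (10 + 3*v))/2 = 3 + (10 + 9*v)/2 = 3 + (5 + 9*v/2) = 8 + 9*v/2)
(71*A(h(3, -1)))*93 = (71*(8 + (9/2)*(-1)))*93 = (71*(8 - 9/2))*93 = (71*(7/2))*93 = (497/2)*93 = 46221/2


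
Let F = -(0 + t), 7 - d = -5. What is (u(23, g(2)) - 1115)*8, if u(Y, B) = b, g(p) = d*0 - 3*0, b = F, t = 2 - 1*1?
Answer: -8928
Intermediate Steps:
d = 12 (d = 7 - 1*(-5) = 7 + 5 = 12)
t = 1 (t = 2 - 1 = 1)
F = -1 (F = -(0 + 1) = -1*1 = -1)
b = -1
g(p) = 0 (g(p) = 12*0 - 3*0 = 0 + 0 = 0)
u(Y, B) = -1
(u(23, g(2)) - 1115)*8 = (-1 - 1115)*8 = -1116*8 = -8928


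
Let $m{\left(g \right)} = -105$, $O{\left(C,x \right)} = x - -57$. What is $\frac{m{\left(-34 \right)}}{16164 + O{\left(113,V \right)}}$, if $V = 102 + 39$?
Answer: $- \frac{35}{5454} \approx -0.0064173$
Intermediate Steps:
$V = 141$
$O{\left(C,x \right)} = 57 + x$ ($O{\left(C,x \right)} = x + 57 = 57 + x$)
$\frac{m{\left(-34 \right)}}{16164 + O{\left(113,V \right)}} = - \frac{105}{16164 + \left(57 + 141\right)} = - \frac{105}{16164 + 198} = - \frac{105}{16362} = \left(-105\right) \frac{1}{16362} = - \frac{35}{5454}$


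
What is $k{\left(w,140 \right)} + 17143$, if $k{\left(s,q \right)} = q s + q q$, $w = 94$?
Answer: $49903$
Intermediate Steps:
$k{\left(s,q \right)} = q^{2} + q s$ ($k{\left(s,q \right)} = q s + q^{2} = q^{2} + q s$)
$k{\left(w,140 \right)} + 17143 = 140 \left(140 + 94\right) + 17143 = 140 \cdot 234 + 17143 = 32760 + 17143 = 49903$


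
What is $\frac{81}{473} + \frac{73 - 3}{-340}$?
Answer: $- \frac{557}{16082} \approx -0.034635$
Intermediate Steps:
$\frac{81}{473} + \frac{73 - 3}{-340} = 81 \cdot \frac{1}{473} + \left(73 - 3\right) \left(- \frac{1}{340}\right) = \frac{81}{473} + 70 \left(- \frac{1}{340}\right) = \frac{81}{473} - \frac{7}{34} = - \frac{557}{16082}$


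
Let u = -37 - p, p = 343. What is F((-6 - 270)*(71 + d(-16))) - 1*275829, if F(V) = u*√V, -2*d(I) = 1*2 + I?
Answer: -275829 - 2280*I*√598 ≈ -2.7583e+5 - 55755.0*I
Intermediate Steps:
d(I) = -1 - I/2 (d(I) = -(1*2 + I)/2 = -(2 + I)/2 = -1 - I/2)
u = -380 (u = -37 - 1*343 = -37 - 343 = -380)
F(V) = -380*√V
F((-6 - 270)*(71 + d(-16))) - 1*275829 = -380*√(-6 - 270)*√(71 + (-1 - ½*(-16))) - 1*275829 = -380*2*I*√69*√(71 + (-1 + 8)) - 275829 = -380*2*I*√69*√(71 + 7) - 275829 = -380*6*I*√598 - 275829 = -2280*I*√598 - 275829 = -275829 - 2280*I*√598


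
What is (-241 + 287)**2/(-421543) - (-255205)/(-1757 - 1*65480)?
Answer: -107722154807/28343286691 ≈ -3.8006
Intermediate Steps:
(-241 + 287)**2/(-421543) - (-255205)/(-1757 - 1*65480) = 46**2*(-1/421543) - (-255205)/(-1757 - 65480) = 2116*(-1/421543) - (-255205)/(-67237) = -2116/421543 - (-255205)*(-1)/67237 = -2116/421543 - 1*255205/67237 = -2116/421543 - 255205/67237 = -107722154807/28343286691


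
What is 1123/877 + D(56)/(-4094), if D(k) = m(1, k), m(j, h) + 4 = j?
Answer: 4600193/3590438 ≈ 1.2812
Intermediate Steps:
m(j, h) = -4 + j
D(k) = -3 (D(k) = -4 + 1 = -3)
1123/877 + D(56)/(-4094) = 1123/877 - 3/(-4094) = 1123*(1/877) - 3*(-1/4094) = 1123/877 + 3/4094 = 4600193/3590438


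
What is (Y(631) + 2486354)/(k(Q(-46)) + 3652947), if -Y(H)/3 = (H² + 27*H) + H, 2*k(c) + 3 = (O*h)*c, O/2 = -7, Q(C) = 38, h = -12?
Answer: 2477734/7312275 ≈ 0.33885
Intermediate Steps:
O = -14 (O = 2*(-7) = -14)
k(c) = -3/2 + 84*c (k(c) = -3/2 + ((-14*(-12))*c)/2 = -3/2 + (168*c)/2 = -3/2 + 84*c)
Y(H) = -84*H - 3*H² (Y(H) = -3*((H² + 27*H) + H) = -3*(H² + 28*H) = -84*H - 3*H²)
(Y(631) + 2486354)/(k(Q(-46)) + 3652947) = (-3*631*(28 + 631) + 2486354)/((-3/2 + 84*38) + 3652947) = (-3*631*659 + 2486354)/((-3/2 + 3192) + 3652947) = (-1247487 + 2486354)/(6381/2 + 3652947) = 1238867/(7312275/2) = 1238867*(2/7312275) = 2477734/7312275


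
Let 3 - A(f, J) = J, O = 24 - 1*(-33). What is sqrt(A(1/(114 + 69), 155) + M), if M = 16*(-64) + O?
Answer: I*sqrt(1119) ≈ 33.451*I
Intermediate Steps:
O = 57 (O = 24 + 33 = 57)
A(f, J) = 3 - J
M = -967 (M = 16*(-64) + 57 = -1024 + 57 = -967)
sqrt(A(1/(114 + 69), 155) + M) = sqrt((3 - 1*155) - 967) = sqrt((3 - 155) - 967) = sqrt(-152 - 967) = sqrt(-1119) = I*sqrt(1119)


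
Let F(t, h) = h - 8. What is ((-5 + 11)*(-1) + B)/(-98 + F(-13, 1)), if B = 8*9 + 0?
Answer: -22/35 ≈ -0.62857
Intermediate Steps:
F(t, h) = -8 + h
B = 72 (B = 72 + 0 = 72)
((-5 + 11)*(-1) + B)/(-98 + F(-13, 1)) = ((-5 + 11)*(-1) + 72)/(-98 + (-8 + 1)) = (6*(-1) + 72)/(-98 - 7) = (-6 + 72)/(-105) = 66*(-1/105) = -22/35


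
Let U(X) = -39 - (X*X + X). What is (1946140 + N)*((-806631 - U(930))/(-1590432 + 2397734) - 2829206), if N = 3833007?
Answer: -6599854076528191589/403651 ≈ -1.6350e+13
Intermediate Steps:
U(X) = -39 - X - X**2 (U(X) = -39 - (X**2 + X) = -39 - (X + X**2) = -39 + (-X - X**2) = -39 - X - X**2)
(1946140 + N)*((-806631 - U(930))/(-1590432 + 2397734) - 2829206) = (1946140 + 3833007)*((-806631 - (-39 - 1*930 - 1*930**2))/(-1590432 + 2397734) - 2829206) = 5779147*((-806631 - (-39 - 930 - 1*864900))/807302 - 2829206) = 5779147*((-806631 - (-39 - 930 - 864900))*(1/807302) - 2829206) = 5779147*((-806631 - 1*(-865869))*(1/807302) - 2829206) = 5779147*((-806631 + 865869)*(1/807302) - 2829206) = 5779147*(59238*(1/807302) - 2829206) = 5779147*(29619/403651 - 2829206) = 5779147*(-1142011801487/403651) = -6599854076528191589/403651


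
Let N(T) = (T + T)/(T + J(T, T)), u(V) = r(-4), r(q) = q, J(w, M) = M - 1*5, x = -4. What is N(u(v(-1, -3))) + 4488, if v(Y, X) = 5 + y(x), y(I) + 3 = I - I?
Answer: 58352/13 ≈ 4488.6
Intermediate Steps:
y(I) = -3 (y(I) = -3 + (I - I) = -3 + 0 = -3)
J(w, M) = -5 + M (J(w, M) = M - 5 = -5 + M)
v(Y, X) = 2 (v(Y, X) = 5 - 3 = 2)
u(V) = -4
N(T) = 2*T/(-5 + 2*T) (N(T) = (T + T)/(T + (-5 + T)) = (2*T)/(-5 + 2*T) = 2*T/(-5 + 2*T))
N(u(v(-1, -3))) + 4488 = 2*(-4)/(-5 + 2*(-4)) + 4488 = 2*(-4)/(-5 - 8) + 4488 = 2*(-4)/(-13) + 4488 = 2*(-4)*(-1/13) + 4488 = 8/13 + 4488 = 58352/13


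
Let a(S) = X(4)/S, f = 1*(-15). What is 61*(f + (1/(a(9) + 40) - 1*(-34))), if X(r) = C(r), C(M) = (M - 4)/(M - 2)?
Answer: 46421/40 ≈ 1160.5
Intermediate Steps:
f = -15
C(M) = (-4 + M)/(-2 + M)
X(r) = (-4 + r)/(-2 + r)
a(S) = 0 (a(S) = ((-4 + 4)/(-2 + 4))/S = (0/2)/S = ((½)*0)/S = 0/S = 0)
61*(f + (1/(a(9) + 40) - 1*(-34))) = 61*(-15 + (1/(0 + 40) - 1*(-34))) = 61*(-15 + (1/40 + 34)) = 61*(-15 + 1361/40) = 61*(761/40) = 46421/40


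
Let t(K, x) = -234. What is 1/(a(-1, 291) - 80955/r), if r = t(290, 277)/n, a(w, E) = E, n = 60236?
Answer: 13/270915193 ≈ 4.7986e-8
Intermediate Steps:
r = -117/30118 (r = -234/60236 = -234*1/60236 = -117/30118 ≈ -0.0038847)
1/(a(-1, 291) - 80955/r) = 1/(291 - 80955/(-117/30118)) = 1/(291 - 80955*(-30118/117)) = 1/(291 + 270911410/13) = 1/(270915193/13) = 13/270915193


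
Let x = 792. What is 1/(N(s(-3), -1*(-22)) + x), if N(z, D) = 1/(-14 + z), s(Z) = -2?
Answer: 16/12671 ≈ 0.0012627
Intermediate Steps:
1/(N(s(-3), -1*(-22)) + x) = 1/(1/(-14 - 2) + 792) = 1/(1/(-16) + 792) = 1/(-1/16 + 792) = 1/(12671/16) = 16/12671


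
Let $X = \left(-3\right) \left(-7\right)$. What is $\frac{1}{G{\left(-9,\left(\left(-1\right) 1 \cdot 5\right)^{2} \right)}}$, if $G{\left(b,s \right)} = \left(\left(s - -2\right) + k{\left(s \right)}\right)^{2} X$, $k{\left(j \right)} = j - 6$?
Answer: $\frac{1}{44436} \approx 2.2504 \cdot 10^{-5}$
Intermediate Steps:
$k{\left(j \right)} = -6 + j$ ($k{\left(j \right)} = j - 6 = -6 + j$)
$X = 21$
$G{\left(b,s \right)} = 21 \left(-4 + 2 s\right)^{2}$ ($G{\left(b,s \right)} = \left(\left(s - -2\right) + \left(-6 + s\right)\right)^{2} \cdot 21 = \left(\left(s + 2\right) + \left(-6 + s\right)\right)^{2} \cdot 21 = \left(\left(2 + s\right) + \left(-6 + s\right)\right)^{2} \cdot 21 = \left(-4 + 2 s\right)^{2} \cdot 21 = 21 \left(-4 + 2 s\right)^{2}$)
$\frac{1}{G{\left(-9,\left(\left(-1\right) 1 \cdot 5\right)^{2} \right)}} = \frac{1}{84 \left(-2 + \left(\left(-1\right) 1 \cdot 5\right)^{2}\right)^{2}} = \frac{1}{84 \left(-2 + \left(\left(-1\right) 5\right)^{2}\right)^{2}} = \frac{1}{84 \left(-2 + \left(-5\right)^{2}\right)^{2}} = \frac{1}{84 \left(-2 + 25\right)^{2}} = \frac{1}{84 \cdot 23^{2}} = \frac{1}{84 \cdot 529} = \frac{1}{44436}$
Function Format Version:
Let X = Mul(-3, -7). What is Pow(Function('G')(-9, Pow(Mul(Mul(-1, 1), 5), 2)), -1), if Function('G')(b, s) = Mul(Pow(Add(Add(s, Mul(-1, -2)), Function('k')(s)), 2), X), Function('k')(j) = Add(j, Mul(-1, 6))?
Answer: Rational(1, 44436) ≈ 2.2504e-5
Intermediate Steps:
Function('k')(j) = Add(-6, j) (Function('k')(j) = Add(j, -6) = Add(-6, j))
X = 21
Function('G')(b, s) = Mul(21, Pow(Add(-4, Mul(2, s)), 2)) (Function('G')(b, s) = Mul(Pow(Add(Add(s, Mul(-1, -2)), Add(-6, s)), 2), 21) = Mul(Pow(Add(Add(s, 2), Add(-6, s)), 2), 21) = Mul(Pow(Add(Add(2, s), Add(-6, s)), 2), 21) = Mul(Pow(Add(-4, Mul(2, s)), 2), 21) = Mul(21, Pow(Add(-4, Mul(2, s)), 2)))
Pow(Function('G')(-9, Pow(Mul(Mul(-1, 1), 5), 2)), -1) = Pow(Mul(84, Pow(Add(-2, Pow(Mul(Mul(-1, 1), 5), 2)), 2)), -1) = Pow(Mul(84, Pow(Add(-2, Pow(Mul(-1, 5), 2)), 2)), -1) = Pow(Mul(84, Pow(Add(-2, Pow(-5, 2)), 2)), -1) = Pow(Mul(84, Pow(Add(-2, 25), 2)), -1) = Pow(Mul(84, Pow(23, 2)), -1) = Pow(Mul(84, 529), -1) = Pow(44436, -1) = Rational(1, 44436)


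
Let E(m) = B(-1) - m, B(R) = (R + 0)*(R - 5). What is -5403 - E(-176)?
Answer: -5585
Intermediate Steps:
B(R) = R*(-5 + R)
E(m) = 6 - m (E(m) = -(-5 - 1) - m = -1*(-6) - m = 6 - m)
-5403 - E(-176) = -5403 - (6 - 1*(-176)) = -5403 - (6 + 176) = -5403 - 1*182 = -5403 - 182 = -5585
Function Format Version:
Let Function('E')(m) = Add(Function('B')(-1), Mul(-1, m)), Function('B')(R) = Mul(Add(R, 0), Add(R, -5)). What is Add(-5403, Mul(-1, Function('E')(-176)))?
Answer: -5585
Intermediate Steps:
Function('B')(R) = Mul(R, Add(-5, R))
Function('E')(m) = Add(6, Mul(-1, m)) (Function('E')(m) = Add(Mul(-1, Add(-5, -1)), Mul(-1, m)) = Add(Mul(-1, -6), Mul(-1, m)) = Add(6, Mul(-1, m)))
Add(-5403, Mul(-1, Function('E')(-176))) = Add(-5403, Mul(-1, Add(6, Mul(-1, -176)))) = Add(-5403, Mul(-1, Add(6, 176))) = Add(-5403, Mul(-1, 182)) = Add(-5403, -182) = -5585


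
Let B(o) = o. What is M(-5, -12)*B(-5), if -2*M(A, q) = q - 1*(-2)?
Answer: -25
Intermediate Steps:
M(A, q) = -1 - q/2 (M(A, q) = -(q - 1*(-2))/2 = -(q + 2)/2 = -(2 + q)/2 = -1 - q/2)
M(-5, -12)*B(-5) = (-1 - 1/2*(-12))*(-5) = (-1 + 6)*(-5) = 5*(-5) = -25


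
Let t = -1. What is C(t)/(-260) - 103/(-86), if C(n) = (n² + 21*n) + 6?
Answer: 3498/2795 ≈ 1.2515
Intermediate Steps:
C(n) = 6 + n² + 21*n
C(t)/(-260) - 103/(-86) = (6 + (-1)² + 21*(-1))/(-260) - 103/(-86) = (6 + 1 - 21)*(-1/260) - 103*(-1/86) = -14*(-1/260) + 103/86 = 7/130 + 103/86 = 3498/2795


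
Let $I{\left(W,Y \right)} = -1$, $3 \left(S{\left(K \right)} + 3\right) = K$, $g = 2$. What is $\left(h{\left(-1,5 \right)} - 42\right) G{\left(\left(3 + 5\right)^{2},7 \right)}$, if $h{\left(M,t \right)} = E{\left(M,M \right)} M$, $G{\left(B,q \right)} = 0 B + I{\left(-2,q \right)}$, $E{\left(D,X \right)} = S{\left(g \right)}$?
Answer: $\frac{119}{3} \approx 39.667$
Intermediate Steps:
$S{\left(K \right)} = -3 + \frac{K}{3}$
$E{\left(D,X \right)} = - \frac{7}{3}$ ($E{\left(D,X \right)} = -3 + \frac{1}{3} \cdot 2 = -3 + \frac{2}{3} = - \frac{7}{3}$)
$G{\left(B,q \right)} = -1$ ($G{\left(B,q \right)} = 0 B - 1 = 0 - 1 = -1$)
$h{\left(M,t \right)} = - \frac{7 M}{3}$
$\left(h{\left(-1,5 \right)} - 42\right) G{\left(\left(3 + 5\right)^{2},7 \right)} = \left(\left(- \frac{7}{3}\right) \left(-1\right) - 42\right) \left(-1\right) = \left(\frac{7}{3} - 42\right) \left(-1\right) = \left(- \frac{119}{3}\right) \left(-1\right) = \frac{119}{3}$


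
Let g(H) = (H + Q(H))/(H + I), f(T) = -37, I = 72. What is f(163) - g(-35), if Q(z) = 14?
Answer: -1348/37 ≈ -36.432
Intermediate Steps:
g(H) = (14 + H)/(72 + H) (g(H) = (H + 14)/(H + 72) = (14 + H)/(72 + H))
f(163) - g(-35) = -37 - (14 - 35)/(72 - 35) = -37 - (-21)/37 = -37 - 1*(-21/37) = -37 + 21/37 = -1348/37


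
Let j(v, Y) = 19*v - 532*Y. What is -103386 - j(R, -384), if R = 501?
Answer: -317193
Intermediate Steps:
j(v, Y) = -532*Y + 19*v
-103386 - j(R, -384) = -103386 - (-532*(-384) + 19*501) = -103386 - (204288 + 9519) = -103386 - 1*213807 = -103386 - 213807 = -317193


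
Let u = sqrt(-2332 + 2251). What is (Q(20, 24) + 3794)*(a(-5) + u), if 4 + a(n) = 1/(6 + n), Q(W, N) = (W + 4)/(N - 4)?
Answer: -56928/5 + 170784*I/5 ≈ -11386.0 + 34157.0*I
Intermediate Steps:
Q(W, N) = (4 + W)/(-4 + N)
a(n) = -4 + 1/(6 + n)
u = 9*I (u = sqrt(-81) = 9*I ≈ 9.0*I)
(Q(20, 24) + 3794)*(a(-5) + u) = ((4 + 20)/(-4 + 24) + 3794)*((-23 - 4*(-5))/(6 - 5) + 9*I) = (24/20 + 3794)*((-23 + 20)/1 + 9*I) = ((1/20)*24 + 3794)*(1*(-3) + 9*I) = (6/5 + 3794)*(-3 + 9*I) = 18976*(-3 + 9*I)/5 = -56928/5 + 170784*I/5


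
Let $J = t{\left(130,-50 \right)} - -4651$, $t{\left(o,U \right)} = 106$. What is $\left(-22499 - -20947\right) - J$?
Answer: $-6309$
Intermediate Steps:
$J = 4757$ ($J = 106 - -4651 = 106 + 4651 = 4757$)
$\left(-22499 - -20947\right) - J = \left(-22499 - -20947\right) - 4757 = \left(-22499 + 20947\right) - 4757 = -1552 - 4757 = -6309$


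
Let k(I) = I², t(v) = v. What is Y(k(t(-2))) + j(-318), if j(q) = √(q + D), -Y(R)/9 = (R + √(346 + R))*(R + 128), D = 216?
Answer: -4752 - 5940*√14 + I*√102 ≈ -26977.0 + 10.1*I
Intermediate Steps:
Y(R) = -9*(128 + R)*(R + √(346 + R)) (Y(R) = -9*(R + √(346 + R))*(R + 128) = -9*(R + √(346 + R))*(128 + R) = -9*(128 + R)*(R + √(346 + R)))
j(q) = √(216 + q) (j(q) = √(q + 216) = √(216 + q))
Y(k(t(-2))) + j(-318) = (-1152*(-2)² - 1152*√(346 + (-2)²) - 9*((-2)²)² - 9*(-2)²*√(346 + (-2)²)) + √(216 - 318) = (-1152*4 - 1152*√(346 + 4) - 9*4² - 9*4*√(346 + 4)) + √(-102) = (-4608 - 5760*√14 - 9*16 - 9*4*√350) + I*√102 = (-4608 - 5760*√14 - 144 - 9*4*5*√14) + I*√102 = (-4608 - 5760*√14 - 144 - 180*√14) + I*√102 = (-4752 - 5940*√14) + I*√102 = -4752 - 5940*√14 + I*√102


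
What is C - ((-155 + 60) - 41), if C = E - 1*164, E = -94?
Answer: -122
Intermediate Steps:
C = -258 (C = -94 - 1*164 = -94 - 164 = -258)
C - ((-155 + 60) - 41) = -258 - ((-155 + 60) - 41) = -258 - (-95 - 41) = -258 - 1*(-136) = -258 + 136 = -122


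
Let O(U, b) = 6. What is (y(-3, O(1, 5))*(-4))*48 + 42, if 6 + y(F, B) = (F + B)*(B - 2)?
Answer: -1110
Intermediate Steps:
y(F, B) = -6 + (-2 + B)*(B + F) (y(F, B) = -6 + (F + B)*(B - 2) = -6 + (B + F)*(-2 + B) = -6 + (-2 + B)*(B + F))
(y(-3, O(1, 5))*(-4))*48 + 42 = ((-6 + 6**2 - 2*6 - 2*(-3) + 6*(-3))*(-4))*48 + 42 = ((-6 + 36 - 12 + 6 - 18)*(-4))*48 + 42 = (6*(-4))*48 + 42 = -24*48 + 42 = -1152 + 42 = -1110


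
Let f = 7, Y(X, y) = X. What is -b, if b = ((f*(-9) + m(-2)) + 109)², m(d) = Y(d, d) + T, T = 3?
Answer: -2209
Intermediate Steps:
m(d) = 3 + d (m(d) = d + 3 = 3 + d)
b = 2209 (b = ((7*(-9) + (3 - 2)) + 109)² = ((-63 + 1) + 109)² = (-62 + 109)² = 47² = 2209)
-b = -1*2209 = -2209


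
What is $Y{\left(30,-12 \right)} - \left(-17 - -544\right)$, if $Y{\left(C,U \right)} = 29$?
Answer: $-498$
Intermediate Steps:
$Y{\left(30,-12 \right)} - \left(-17 - -544\right) = 29 - \left(-17 - -544\right) = 29 - \left(-17 + 544\right) = 29 - 527 = -498$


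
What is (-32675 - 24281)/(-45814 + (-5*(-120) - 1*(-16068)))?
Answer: 28478/14573 ≈ 1.9542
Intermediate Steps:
(-32675 - 24281)/(-45814 + (-5*(-120) - 1*(-16068))) = -56956/(-45814 + (600 + 16068)) = -56956/(-45814 + 16668) = -56956/(-29146) = -56956*(-1/29146) = 28478/14573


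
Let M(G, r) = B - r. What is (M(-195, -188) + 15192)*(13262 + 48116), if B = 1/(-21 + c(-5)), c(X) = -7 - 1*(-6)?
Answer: 10383899351/11 ≈ 9.4399e+8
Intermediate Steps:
c(X) = -1 (c(X) = -7 + 6 = -1)
B = -1/22 (B = 1/(-21 - 1) = 1/(-22) = -1/22 ≈ -0.045455)
M(G, r) = -1/22 - r
(M(-195, -188) + 15192)*(13262 + 48116) = ((-1/22 - 1*(-188)) + 15192)*(13262 + 48116) = ((-1/22 + 188) + 15192)*61378 = (4135/22 + 15192)*61378 = (338359/22)*61378 = 10383899351/11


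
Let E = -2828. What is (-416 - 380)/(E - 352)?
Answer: 199/795 ≈ 0.25031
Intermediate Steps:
(-416 - 380)/(E - 352) = (-416 - 380)/(-2828 - 352) = -796/(-3180) = -796*(-1/3180) = 199/795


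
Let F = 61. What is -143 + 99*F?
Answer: 5896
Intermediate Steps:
-143 + 99*F = -143 + 99*61 = -143 + 6039 = 5896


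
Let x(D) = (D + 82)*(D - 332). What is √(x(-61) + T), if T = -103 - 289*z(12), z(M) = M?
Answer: 4*I*√739 ≈ 108.74*I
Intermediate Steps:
x(D) = (-332 + D)*(82 + D) (x(D) = (82 + D)*(-332 + D) = (-332 + D)*(82 + D))
T = -3571 (T = -103 - 289*12 = -103 - 3468 = -3571)
√(x(-61) + T) = √((-27224 + (-61)² - 250*(-61)) - 3571) = √((-27224 + 3721 + 15250) - 3571) = √(-8253 - 3571) = √(-11824) = 4*I*√739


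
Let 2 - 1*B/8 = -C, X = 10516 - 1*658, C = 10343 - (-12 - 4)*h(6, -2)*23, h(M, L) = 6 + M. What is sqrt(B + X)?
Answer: sqrt(127946) ≈ 357.70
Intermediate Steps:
C = 14759 (C = 10343 - (-12 - 4)*(6 + 6)*23 = 10343 - (-16*12)*23 = 10343 - (-192)*23 = 10343 - 1*(-4416) = 10343 + 4416 = 14759)
X = 9858 (X = 10516 - 658 = 9858)
B = 118088 (B = 16 - (-8)*14759 = 16 - 8*(-14759) = 16 + 118072 = 118088)
sqrt(B + X) = sqrt(118088 + 9858) = sqrt(127946)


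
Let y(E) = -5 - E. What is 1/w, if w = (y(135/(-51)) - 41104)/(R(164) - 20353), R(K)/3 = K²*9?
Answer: -11999263/698808 ≈ -17.171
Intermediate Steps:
R(K) = 27*K² (R(K) = 3*(K²*9) = 3*(9*K²) = 27*K²)
w = -698808/11999263 (w = ((-5 - 135/(-51)) - 41104)/(27*164² - 20353) = ((-5 - 135*(-1)/51) - 41104)/(27*26896 - 20353) = ((-5 - 1*(-45/17)) - 41104)/(726192 - 20353) = ((-5 + 45/17) - 41104)/705839 = (-40/17 - 41104)*(1/705839) = -698808/17*1/705839 = -698808/11999263 ≈ -0.058238)
1/w = 1/(-698808/11999263) = -11999263/698808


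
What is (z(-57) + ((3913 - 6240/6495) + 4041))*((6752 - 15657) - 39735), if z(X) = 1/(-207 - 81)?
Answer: -1507498570000/3897 ≈ -3.8684e+8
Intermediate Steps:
z(X) = -1/288 (z(X) = 1/(-288) = -1/288)
(z(-57) + ((3913 - 6240/6495) + 4041))*((6752 - 15657) - 39735) = (-1/288 + ((3913 - 6240/6495) + 4041))*((6752 - 15657) - 39735) = (-1/288 + ((3913 - 6240*1/6495) + 4041))*(-8905 - 39735) = (-1/288 + ((3913 - 416/433) + 4041))*(-48640) = (-1/288 + (1693913/433 + 4041))*(-48640) = (-1/288 + 3443666/433)*(-48640) = (991775375/124704)*(-48640) = -1507498570000/3897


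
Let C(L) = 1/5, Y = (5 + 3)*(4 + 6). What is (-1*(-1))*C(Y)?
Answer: ⅕ ≈ 0.20000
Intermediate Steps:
Y = 80 (Y = 8*10 = 80)
C(L) = ⅕
(-1*(-1))*C(Y) = -1*(-1)*(⅕) = 1*(⅕) = ⅕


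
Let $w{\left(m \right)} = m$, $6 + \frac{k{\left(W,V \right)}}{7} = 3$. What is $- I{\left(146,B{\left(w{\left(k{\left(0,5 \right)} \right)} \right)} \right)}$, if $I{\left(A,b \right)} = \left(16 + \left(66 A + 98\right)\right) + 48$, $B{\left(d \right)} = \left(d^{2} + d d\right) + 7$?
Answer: $-9798$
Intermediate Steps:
$k{\left(W,V \right)} = -21$ ($k{\left(W,V \right)} = -42 + 7 \cdot 3 = -42 + 21 = -21$)
$B{\left(d \right)} = 7 + 2 d^{2}$ ($B{\left(d \right)} = \left(d^{2} + d^{2}\right) + 7 = 2 d^{2} + 7 = 7 + 2 d^{2}$)
$I{\left(A,b \right)} = 162 + 66 A$ ($I{\left(A,b \right)} = \left(16 + \left(98 + 66 A\right)\right) + 48 = \left(114 + 66 A\right) + 48 = 162 + 66 A$)
$- I{\left(146,B{\left(w{\left(k{\left(0,5 \right)} \right)} \right)} \right)} = - (162 + 66 \cdot 146) = - (162 + 9636) = \left(-1\right) 9798 = -9798$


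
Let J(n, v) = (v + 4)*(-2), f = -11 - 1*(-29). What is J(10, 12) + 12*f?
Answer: 184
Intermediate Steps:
f = 18 (f = -11 + 29 = 18)
J(n, v) = -8 - 2*v (J(n, v) = (4 + v)*(-2) = -8 - 2*v)
J(10, 12) + 12*f = (-8 - 2*12) + 12*18 = (-8 - 24) + 216 = -32 + 216 = 184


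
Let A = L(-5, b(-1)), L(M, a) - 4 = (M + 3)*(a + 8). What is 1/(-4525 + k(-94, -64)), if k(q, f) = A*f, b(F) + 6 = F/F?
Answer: -1/4397 ≈ -0.00022743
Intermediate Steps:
b(F) = -5 (b(F) = -6 + F/F = -6 + 1 = -5)
L(M, a) = 4 + (3 + M)*(8 + a) (L(M, a) = 4 + (M + 3)*(a + 8) = 4 + (3 + M)*(8 + a))
A = -2 (A = 28 + 3*(-5) + 8*(-5) - 5*(-5) = 28 - 15 - 40 + 25 = -2)
k(q, f) = -2*f
1/(-4525 + k(-94, -64)) = 1/(-4525 - 2*(-64)) = 1/(-4525 + 128) = 1/(-4397) = -1/4397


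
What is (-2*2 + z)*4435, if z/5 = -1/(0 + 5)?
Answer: -22175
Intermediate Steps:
z = -1 (z = 5*(-1/(0 + 5)) = 5*(-1/5) = 5*(-1*⅕) = 5*(-⅕) = -1)
(-2*2 + z)*4435 = (-2*2 - 1)*4435 = (-4 - 1)*4435 = -5*4435 = -22175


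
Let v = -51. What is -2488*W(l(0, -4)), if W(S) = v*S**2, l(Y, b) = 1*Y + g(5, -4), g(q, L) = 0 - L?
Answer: 2030208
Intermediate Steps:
g(q, L) = -L
l(Y, b) = 4 + Y (l(Y, b) = 1*Y - 1*(-4) = Y + 4 = 4 + Y)
W(S) = -51*S**2
-2488*W(l(0, -4)) = -(-126888)*(4 + 0)**2 = -(-126888)*4**2 = -(-126888)*16 = -2488*(-816) = 2030208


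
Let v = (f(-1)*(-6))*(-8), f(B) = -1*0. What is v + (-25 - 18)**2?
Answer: 1849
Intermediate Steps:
f(B) = 0
v = 0 (v = (0*(-6))*(-8) = 0*(-8) = 0)
v + (-25 - 18)**2 = 0 + (-25 - 18)**2 = 0 + (-43)**2 = 0 + 1849 = 1849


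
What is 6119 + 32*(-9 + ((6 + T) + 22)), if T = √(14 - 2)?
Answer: 6727 + 64*√3 ≈ 6837.9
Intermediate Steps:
T = 2*√3 (T = √12 = 2*√3 ≈ 3.4641)
6119 + 32*(-9 + ((6 + T) + 22)) = 6119 + 32*(-9 + ((6 + 2*√3) + 22)) = 6119 + 32*(-9 + (28 + 2*√3)) = 6119 + 32*(19 + 2*√3) = 6119 + (608 + 64*√3) = 6727 + 64*√3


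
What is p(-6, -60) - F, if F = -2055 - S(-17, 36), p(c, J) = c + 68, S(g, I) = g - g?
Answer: 2117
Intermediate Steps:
S(g, I) = 0
p(c, J) = 68 + c
F = -2055 (F = -2055 - 1*0 = -2055 + 0 = -2055)
p(-6, -60) - F = (68 - 6) - 1*(-2055) = 62 + 2055 = 2117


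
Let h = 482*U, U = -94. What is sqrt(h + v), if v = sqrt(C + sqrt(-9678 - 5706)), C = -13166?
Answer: sqrt(-45308 + sqrt(2)*sqrt(-6583 + I*sqrt(3846))) ≈ 0.2695 + 212.86*I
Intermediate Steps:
h = -45308 (h = 482*(-94) = -45308)
v = sqrt(-13166 + 2*I*sqrt(3846)) (v = sqrt(-13166 + sqrt(-9678 - 5706)) = sqrt(-13166 + sqrt(-15384)) = sqrt(-13166 + 2*I*sqrt(3846)) ≈ 0.5405 + 114.74*I)
sqrt(h + v) = sqrt(-45308 + sqrt(-13166 + 2*I*sqrt(3846)))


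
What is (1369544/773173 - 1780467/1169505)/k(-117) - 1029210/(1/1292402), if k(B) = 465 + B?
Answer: -1766083687228265460410483/1327729670460 ≈ -1.3302e+12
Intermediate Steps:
(1369544/773173 - 1780467/1169505)/k(-117) - 1029210/(1/1292402) = (1369544/773173 - 1780467/1169505)/(465 - 117) - 1029210/(1/1292402) = (1369544*(1/773173) - 1780467*1/1169505)/348 - 1029210/1/1292402 = (17336/9787 - 593489/389835)*(1/348) - 1029210*1292402 = (949702717/3815315145)*(1/348) - 1330153062420 = 949702717/1327729670460 - 1330153062420 = -1766083687228265460410483/1327729670460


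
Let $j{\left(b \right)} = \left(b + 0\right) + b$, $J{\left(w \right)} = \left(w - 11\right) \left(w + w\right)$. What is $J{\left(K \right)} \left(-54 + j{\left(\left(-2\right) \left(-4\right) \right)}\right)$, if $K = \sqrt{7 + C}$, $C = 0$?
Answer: $-532 + 836 \sqrt{7} \approx 1679.8$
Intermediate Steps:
$K = \sqrt{7}$ ($K = \sqrt{7 + 0} = \sqrt{7} \approx 2.6458$)
$J{\left(w \right)} = 2 w \left(-11 + w\right)$ ($J{\left(w \right)} = \left(-11 + w\right) 2 w = 2 w \left(-11 + w\right)$)
$j{\left(b \right)} = 2 b$ ($j{\left(b \right)} = b + b = 2 b$)
$J{\left(K \right)} \left(-54 + j{\left(\left(-2\right) \left(-4\right) \right)}\right) = 2 \sqrt{7} \left(-11 + \sqrt{7}\right) \left(-54 + 2 \left(\left(-2\right) \left(-4\right)\right)\right) = 2 \sqrt{7} \left(-11 + \sqrt{7}\right) \left(-54 + 2 \cdot 8\right) = 2 \sqrt{7} \left(-11 + \sqrt{7}\right) \left(-54 + 16\right) = 2 \sqrt{7} \left(-11 + \sqrt{7}\right) \left(-38\right) = - 76 \sqrt{7} \left(-11 + \sqrt{7}\right)$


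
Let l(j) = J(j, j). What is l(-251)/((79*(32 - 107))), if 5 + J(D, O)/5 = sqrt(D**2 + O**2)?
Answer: 1/237 - 251*sqrt(2)/1185 ≈ -0.29533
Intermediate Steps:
J(D, O) = -25 + 5*sqrt(D**2 + O**2)
l(j) = -25 + 5*sqrt(2)*sqrt(j**2) (l(j) = -25 + 5*sqrt(j**2 + j**2) = -25 + 5*sqrt(2*j**2) = -25 + 5*(sqrt(2)*sqrt(j**2)) = -25 + 5*sqrt(2)*sqrt(j**2))
l(-251)/((79*(32 - 107))) = (-25 + 5*sqrt(2)*sqrt((-251)**2))/((79*(32 - 107))) = (-25 + 5*sqrt(2)*sqrt(63001))/((79*(-75))) = (-25 + 5*sqrt(2)*251)/(-5925) = (-25 + 1255*sqrt(2))*(-1/5925) = 1/237 - 251*sqrt(2)/1185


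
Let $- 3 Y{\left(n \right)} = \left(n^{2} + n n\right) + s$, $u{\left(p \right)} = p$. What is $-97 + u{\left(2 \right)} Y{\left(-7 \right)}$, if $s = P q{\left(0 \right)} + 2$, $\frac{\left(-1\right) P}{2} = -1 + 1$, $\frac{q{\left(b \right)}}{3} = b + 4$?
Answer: $- \frac{491}{3} \approx -163.67$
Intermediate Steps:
$q{\left(b \right)} = 12 + 3 b$ ($q{\left(b \right)} = 3 \left(b + 4\right) = 3 \left(4 + b\right) = 12 + 3 b$)
$P = 0$ ($P = - 2 \left(-1 + 1\right) = \left(-2\right) 0 = 0$)
$s = 2$ ($s = 0 \left(12 + 3 \cdot 0\right) + 2 = 0 \left(12 + 0\right) + 2 = 0 \cdot 12 + 2 = 0 + 2 = 2$)
$Y{\left(n \right)} = - \frac{2}{3} - \frac{2 n^{2}}{3}$ ($Y{\left(n \right)} = - \frac{\left(n^{2} + n n\right) + 2}{3} = - \frac{\left(n^{2} + n^{2}\right) + 2}{3} = - \frac{2 n^{2} + 2}{3} = - \frac{2 + 2 n^{2}}{3} = - \frac{2}{3} - \frac{2 n^{2}}{3}$)
$-97 + u{\left(2 \right)} Y{\left(-7 \right)} = -97 + 2 \left(- \frac{2}{3} - \frac{2 \left(-7\right)^{2}}{3}\right) = -97 + 2 \left(- \frac{2}{3} - \frac{98}{3}\right) = -97 + 2 \left(- \frac{100}{3}\right) = -97 - \frac{200}{3} = - \frac{491}{3}$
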